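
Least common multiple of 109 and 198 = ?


GCD(109, 198) = 1
LCM = 109*198/1 = 21582/1 = 21582

LCM = 21582


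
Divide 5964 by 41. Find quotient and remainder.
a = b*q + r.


5964 = 41 * 145 + 19
Check: 5945 + 19 = 5964

q = 145, r = 19


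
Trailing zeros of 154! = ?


floor(154/5) = 30
floor(154/25) = 6
floor(154/125) = 1
Total = 37

37 trailing zeros


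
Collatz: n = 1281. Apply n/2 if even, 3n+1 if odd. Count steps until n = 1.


1281 → 3844 → 1922 → 961 → 2884 → 1442 → 721 → 2164 → 1082 → 541 → 1624 → 812 → 406 → 203 → 610 → 305 → 916 → 458 → 229 → 688 → 344 → 172 → 86 → 43 → 130 → 65 → 196 → 98 → 49 → 148 → 74 → 37 → 112 → 56 → 28 → 14 → 7 → 22 → 11 → 34 → 17 → 52 → 26 → 13 → 40 → 20 → 10 → 5 → 16 → 8 → 4 → 2 → 1
Total steps = 52

52 steps


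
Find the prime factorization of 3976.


3976 / 2 = 1988
1988 / 2 = 994
994 / 2 = 497
497 / 7 = 71
71 / 71 = 1
3976 = 2^3 × 7 × 71


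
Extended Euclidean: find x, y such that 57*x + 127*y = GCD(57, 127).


Tabular extended Euclidean (each row: r = 57*s + 127*t):
r=57, s=1, t=0
r=127, s=0, t=1
q=0: r=57, s=1, t=0   [57*(1) + 127*(0) = 57]
q=2: r=13, s=-2, t=1   [57*(-2) + 127*(1) = 13]
q=4: r=5, s=9, t=-4   [57*(9) + 127*(-4) = 5]
q=2: r=3, s=-20, t=9   [57*(-20) + 127*(9) = 3]
q=1: r=2, s=29, t=-13   [57*(29) + 127*(-13) = 2]
q=1: r=1, s=-49, t=22   [57*(-49) + 127*(22) = 1]
q=2: r=0, s=127, t=-57   [57*(127) + 127*(-57) = 0]
GCD = 1; from the row with r=1: x=-49, y=22
Check: 57*(-49) + 127*(22) = -2793 + 2794 = 1

GCD = 1, x = -49, y = 22


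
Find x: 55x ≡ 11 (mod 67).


GCD(55, 67) = 1, unique solution
a^(-1) mod 67 = 39
x = 39 * 11 mod 67 = 27

x ≡ 27 (mod 67)


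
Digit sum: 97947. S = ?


9 + 7 + 9 + 4 + 7 = 36


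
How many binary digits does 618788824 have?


618788824 in base 2 = 100100111000011111011111011000
Number of digits = 30

30 digits (base 2)


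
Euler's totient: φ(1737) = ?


1737 = 3^2 × 193
Prime factors: 3, 193
φ(1737) = 1737 × (1-1/3) × (1-1/193)
= 1737 × 2/3 × 192/193 = 1152

φ(1737) = 1152


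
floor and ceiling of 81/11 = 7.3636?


81/11 = 7.3636
floor = 7
ceil = 8

floor = 7, ceil = 8


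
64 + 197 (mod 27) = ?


64 + 197 = 261
261 mod 27 = 18


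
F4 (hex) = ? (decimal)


F4 (base 16) = 244 (decimal)
244 (decimal) = 244 (base 10)


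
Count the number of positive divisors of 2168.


2168 = 2^3 × 271^1
d(2168) = (3+1) × (1+1) = 8

8 divisors


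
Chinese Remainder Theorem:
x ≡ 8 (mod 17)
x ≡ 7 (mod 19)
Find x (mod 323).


M = 17*19 = 323
M1 = M/17 = 19, M2 = M/19 = 17
M1^(-1) mod 17 = 9, M2^(-1) mod 19 = 9
x = 8*19*9 + 7*17*9 = 2439
2439 mod 323 = 178
Check: 178 mod 17 = 8 ✓, 178 mod 19 = 7 ✓

x ≡ 178 (mod 323)


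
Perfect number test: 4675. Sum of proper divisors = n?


Proper divisors of 4675: 1, 5, 11, 17, 25, 55, 85, 187, 275, 425, 935
Sum = 1 + 5 + 11 + 17 + 25 + 55 + 85 + 187 + 275 + 425 + 935 = 2021

No, 4675 is not perfect (2021 ≠ 4675)


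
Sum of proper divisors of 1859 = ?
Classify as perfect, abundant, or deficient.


Proper divisors: 1, 11, 13, 143, 169
Sum = 1 + 11 + 13 + 143 + 169 = 337
337 < 1859 → deficient

s(1859) = 337 (deficient)


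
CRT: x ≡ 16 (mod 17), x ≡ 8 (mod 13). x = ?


M = 17*13 = 221
M1 = M/17 = 13, M2 = M/13 = 17
M1^(-1) mod 17 = 4, M2^(-1) mod 13 = 10
x = 16*13*4 + 8*17*10 = 2192
2192 mod 221 = 203
Check: 203 mod 17 = 16 ✓, 203 mod 13 = 8 ✓

x ≡ 203 (mod 221)


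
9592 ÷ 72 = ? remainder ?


9592 = 72 * 133 + 16
Check: 9576 + 16 = 9592

q = 133, r = 16


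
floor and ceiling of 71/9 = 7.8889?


71/9 = 7.8889
floor = 7
ceil = 8

floor = 7, ceil = 8


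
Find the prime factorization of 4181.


4181 / 37 = 113
113 / 113 = 1
4181 = 37 × 113


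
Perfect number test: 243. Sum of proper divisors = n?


Proper divisors of 243: 1, 3, 9, 27, 81
Sum = 1 + 3 + 9 + 27 + 81 = 121

No, 243 is not perfect (121 ≠ 243)


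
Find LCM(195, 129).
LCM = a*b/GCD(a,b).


GCD(195, 129) = 3
LCM = 195*129/3 = 25155/3 = 8385

LCM = 8385


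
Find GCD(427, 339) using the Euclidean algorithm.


427 = 1 * 339 + 88
339 = 3 * 88 + 75
88 = 1 * 75 + 13
75 = 5 * 13 + 10
13 = 1 * 10 + 3
10 = 3 * 3 + 1
3 = 3 * 1 + 0
GCD = 1


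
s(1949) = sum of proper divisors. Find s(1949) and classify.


Proper divisors: 1
Sum = 1 = 1
1 < 1949 → deficient

s(1949) = 1 (deficient)


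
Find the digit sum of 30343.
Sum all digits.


3 + 0 + 3 + 4 + 3 = 13


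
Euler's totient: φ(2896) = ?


2896 = 2^4 × 181
Prime factors: 2, 181
φ(2896) = 2896 × (1-1/2) × (1-1/181)
= 2896 × 1/2 × 180/181 = 1440

φ(2896) = 1440


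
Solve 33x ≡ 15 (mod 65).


GCD(33, 65) = 1, unique solution
a^(-1) mod 65 = 2
x = 2 * 15 mod 65 = 30

x ≡ 30 (mod 65)


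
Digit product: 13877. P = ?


1 × 3 × 8 × 7 × 7 = 1176


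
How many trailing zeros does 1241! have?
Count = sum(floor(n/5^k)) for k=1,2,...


floor(1241/5) = 248
floor(1241/25) = 49
floor(1241/125) = 9
floor(1241/625) = 1
Total = 307

307 trailing zeros


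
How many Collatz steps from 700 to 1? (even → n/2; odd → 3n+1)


700 → 350 → 175 → 526 → 263 → 790 → 395 → 1186 → 593 → 1780 → 890 → 445 → 1336 → 668 → 334 → 167 → 502 → 251 → 754 → 377 → 1132 → 566 → 283 → 850 → 425 → 1276 → 638 → 319 → 958 → 479 → 1438 → 719 → 2158 → 1079 → 3238 → 1619 → 4858 → 2429 → 7288 → 3644 → 1822 → 911 → 2734 → 1367 → 4102 → 2051 → 6154 → 3077 → 9232 → 4616 → 2308 → 1154 → 577 → 1732 → 866 → 433 → 1300 → 650 → 325 → 976 → 488 → 244 → 122 → 61 → 184 → 92 → 46 → 23 → 70 → 35 → 106 → 53 → 160 → 80 → 40 → 20 → 10 → 5 → 16 → 8 → 4 → 2 → 1
Total steps = 82

82 steps


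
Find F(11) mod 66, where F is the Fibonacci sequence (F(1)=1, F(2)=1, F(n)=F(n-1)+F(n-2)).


F(k) mod 66 for k=1..11:
1, 1, 2, 3, 5, 8, 13, 21, 34, 55, 23
F(11) mod 66 = 23


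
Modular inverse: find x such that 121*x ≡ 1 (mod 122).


Use the extended Euclidean algorithm on (122, 121); each row r = 122*s + 121*t:
r=122, s=1, t=0
r=121, s=0, t=1
q=1: r=1, s=1, t=-1   [122*(1) + 121*(-1) = 1]
q=121: r=0, s=-121, t=122   [122*(-121) + 121*(122) = 0]
GCD = 1 with t = -1, so 121*(-1) ≡ 1 (mod 122)
Inverse = -1 mod 122 = 121
Check: 121 * 121 = 14641 ≡ 1 (mod 122)

121^(-1) ≡ 121 (mod 122)


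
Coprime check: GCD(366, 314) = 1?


Euclidean algorithm:
366 = 1 * 314 + 52
314 = 6 * 52 + 2
52 = 26 * 2 + 0
GCD(366, 314) = 2

No, not coprime (GCD = 2)


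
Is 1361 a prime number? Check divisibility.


Check divisors up to sqrt(1361) = 36.8917
No divisors found.
1361 is prime.

Yes, 1361 is prime


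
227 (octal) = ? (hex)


227 (base 8) = 151 (decimal)
151 (decimal) = 97 (base 16)


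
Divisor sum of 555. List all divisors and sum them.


Divisors of 555: 1, 3, 5, 15, 37, 111, 185, 555
Sum = 1 + 3 + 5 + 15 + 37 + 111 + 185 + 555 = 912

σ(555) = 912


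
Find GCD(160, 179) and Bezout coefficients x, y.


Tabular extended Euclidean (each row: r = 160*s + 179*t):
r=160, s=1, t=0
r=179, s=0, t=1
q=0: r=160, s=1, t=0   [160*(1) + 179*(0) = 160]
q=1: r=19, s=-1, t=1   [160*(-1) + 179*(1) = 19]
q=8: r=8, s=9, t=-8   [160*(9) + 179*(-8) = 8]
q=2: r=3, s=-19, t=17   [160*(-19) + 179*(17) = 3]
q=2: r=2, s=47, t=-42   [160*(47) + 179*(-42) = 2]
q=1: r=1, s=-66, t=59   [160*(-66) + 179*(59) = 1]
q=2: r=0, s=179, t=-160   [160*(179) + 179*(-160) = 0]
GCD = 1; from the row with r=1: x=-66, y=59
Check: 160*(-66) + 179*(59) = -10560 + 10561 = 1

GCD = 1, x = -66, y = 59


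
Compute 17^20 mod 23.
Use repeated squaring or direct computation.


17^1 mod 23 = 17
17^2 mod 23 = 13
17^3 mod 23 = 14
17^4 mod 23 = 8
17^5 mod 23 = 21
17^6 mod 23 = 12
17^7 mod 23 = 20
17^8 mod 23 = 18
17^9 mod 23 = 7
17^10 mod 23 = 4
17^11 mod 23 = 22
17^12 mod 23 = 6
17^13 mod 23 = 10
17^14 mod 23 = 9
17^15 mod 23 = 15
17^16 mod 23 = 2
17^17 mod 23 = 11
17^18 mod 23 = 3
17^19 mod 23 = 5
17^20 mod 23 = 16


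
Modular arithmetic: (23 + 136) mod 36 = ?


23 + 136 = 159
159 mod 36 = 15


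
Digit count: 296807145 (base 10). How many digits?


296807145 has 9 digits in base 10
floor(log10(296807145)) + 1 = floor(8.4725) + 1 = 9

9 digits (base 10)


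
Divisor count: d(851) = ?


851 = 23^1 × 37^1
d(851) = (1+1) × (1+1) = 4

4 divisors


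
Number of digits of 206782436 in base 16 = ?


206782436 in base 16 = C533FE4
Number of digits = 7

7 digits (base 16)


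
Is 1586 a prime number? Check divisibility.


1586 / 2 = 793 (exact division)
1586 is NOT prime.

No, 1586 is not prime


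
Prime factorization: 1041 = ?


1041 / 3 = 347
347 / 347 = 1
1041 = 3 × 347


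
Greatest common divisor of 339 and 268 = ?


339 = 1 * 268 + 71
268 = 3 * 71 + 55
71 = 1 * 55 + 16
55 = 3 * 16 + 7
16 = 2 * 7 + 2
7 = 3 * 2 + 1
2 = 2 * 1 + 0
GCD = 1


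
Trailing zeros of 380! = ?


floor(380/5) = 76
floor(380/25) = 15
floor(380/125) = 3
Total = 94

94 trailing zeros


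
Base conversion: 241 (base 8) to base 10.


241 (base 8) = 161 (decimal)
161 (decimal) = 161 (base 10)


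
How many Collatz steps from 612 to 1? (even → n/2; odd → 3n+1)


612 → 306 → 153 → 460 → 230 → 115 → 346 → 173 → 520 → 260 → 130 → 65 → 196 → 98 → 49 → 148 → 74 → 37 → 112 → 56 → 28 → 14 → 7 → 22 → 11 → 34 → 17 → 52 → 26 → 13 → 40 → 20 → 10 → 5 → 16 → 8 → 4 → 2 → 1
Total steps = 38

38 steps


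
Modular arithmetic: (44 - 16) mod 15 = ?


44 - 16 = 28
28 mod 15 = 13


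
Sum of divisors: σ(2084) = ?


Divisors of 2084: 1, 2, 4, 521, 1042, 2084
Sum = 1 + 2 + 4 + 521 + 1042 + 2084 = 3654

σ(2084) = 3654


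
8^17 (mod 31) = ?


8^1 mod 31 = 8
8^2 mod 31 = 2
8^3 mod 31 = 16
8^4 mod 31 = 4
8^5 mod 31 = 1
8^6 mod 31 = 8
8^7 mod 31 = 2
8^8 mod 31 = 16
8^9 mod 31 = 4
8^10 mod 31 = 1
8^11 mod 31 = 8
8^12 mod 31 = 2
8^13 mod 31 = 16
8^14 mod 31 = 4
8^15 mod 31 = 1
8^16 mod 31 = 8
8^17 mod 31 = 2


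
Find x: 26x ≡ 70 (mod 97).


GCD(26, 97) = 1, unique solution
a^(-1) mod 97 = 56
x = 56 * 70 mod 97 = 40

x ≡ 40 (mod 97)


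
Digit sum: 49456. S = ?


4 + 9 + 4 + 5 + 6 = 28


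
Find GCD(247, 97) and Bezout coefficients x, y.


Tabular extended Euclidean (each row: r = 247*s + 97*t):
r=247, s=1, t=0
r=97, s=0, t=1
q=2: r=53, s=1, t=-2   [247*(1) + 97*(-2) = 53]
q=1: r=44, s=-1, t=3   [247*(-1) + 97*(3) = 44]
q=1: r=9, s=2, t=-5   [247*(2) + 97*(-5) = 9]
q=4: r=8, s=-9, t=23   [247*(-9) + 97*(23) = 8]
q=1: r=1, s=11, t=-28   [247*(11) + 97*(-28) = 1]
q=8: r=0, s=-97, t=247   [247*(-97) + 97*(247) = 0]
GCD = 1; from the row with r=1: x=11, y=-28
Check: 247*(11) + 97*(-28) = 2717 - 2716 = 1

GCD = 1, x = 11, y = -28


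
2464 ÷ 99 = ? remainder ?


2464 = 99 * 24 + 88
Check: 2376 + 88 = 2464

q = 24, r = 88


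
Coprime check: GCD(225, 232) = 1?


Euclidean algorithm:
232 = 1 * 225 + 7
225 = 32 * 7 + 1
7 = 7 * 1 + 0
GCD(225, 232) = 1

Yes, coprime (GCD = 1)


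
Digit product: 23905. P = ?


2 × 3 × 9 × 0 × 5 = 0


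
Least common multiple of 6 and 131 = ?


GCD(6, 131) = 1
LCM = 6*131/1 = 786/1 = 786

LCM = 786


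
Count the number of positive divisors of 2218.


2218 = 2^1 × 1109^1
d(2218) = (1+1) × (1+1) = 4

4 divisors


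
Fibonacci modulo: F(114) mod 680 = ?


F(k) mod 680 for k=1..114:
1, 1, 2, 3, 5, 8, 13, 21, 34, 55, 89, 144, 233, 377, 610, 307, 237, 544, 101, 645, 66, 31, 97, 128, 225, 353, 578, 251, 149, 400, 549, 269, 138, 407, 545, 272, 137, 409, 546, 275, 141, 416, 557, 293, 170, 463, 633, 416, 369, 105, 474, 579, 373, 272, 645, 237, 202, 439, 641, 400, 361, 81, 442, 523, 285, 128, 413, 541, 274, 135, 409, 544, 273, 137, 410, 547, 277, 144, 421, 565, 306, 191, 497, 8, 505, 513, 338, 171, 509, 0, 509, 509, 338, 167, 505, 672, 497, 489, 306, 115, 421, 536, 277, 133, 410, 543, 273, 136, 409, 545, 274, 139, 413, 552
F(114) mod 680 = 552


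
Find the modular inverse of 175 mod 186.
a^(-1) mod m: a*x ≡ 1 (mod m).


Use the extended Euclidean algorithm on (186, 175); each row r = 186*s + 175*t:
r=186, s=1, t=0
r=175, s=0, t=1
q=1: r=11, s=1, t=-1   [186*(1) + 175*(-1) = 11]
q=15: r=10, s=-15, t=16   [186*(-15) + 175*(16) = 10]
q=1: r=1, s=16, t=-17   [186*(16) + 175*(-17) = 1]
q=10: r=0, s=-175, t=186   [186*(-175) + 175*(186) = 0]
GCD = 1 with t = -17, so 175*(-17) ≡ 1 (mod 186)
Inverse = -17 mod 186 = 169
Check: 175 * 169 = 29575 ≡ 1 (mod 186)

175^(-1) ≡ 169 (mod 186)


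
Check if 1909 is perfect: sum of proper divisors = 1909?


Proper divisors of 1909: 1, 23, 83
Sum = 1 + 23 + 83 = 107

No, 1909 is not perfect (107 ≠ 1909)


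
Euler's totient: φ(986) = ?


986 = 2 × 17 × 29
Prime factors: 2, 17, 29
φ(986) = 986 × (1-1/2) × (1-1/17) × (1-1/29)
= 986 × 1/2 × 16/17 × 28/29 = 448

φ(986) = 448


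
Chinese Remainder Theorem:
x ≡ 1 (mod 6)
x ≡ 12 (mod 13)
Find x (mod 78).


M = 6*13 = 78
M1 = M/6 = 13, M2 = M/13 = 6
M1^(-1) mod 6 = 1, M2^(-1) mod 13 = 11
x = 1*13*1 + 12*6*11 = 805
805 mod 78 = 25
Check: 25 mod 6 = 1 ✓, 25 mod 13 = 12 ✓

x ≡ 25 (mod 78)


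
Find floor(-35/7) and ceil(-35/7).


-35/7 = -5.0000
floor = -5
ceil = -5

floor = -5, ceil = -5


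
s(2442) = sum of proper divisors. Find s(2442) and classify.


Proper divisors: 1, 2, 3, 6, 11, 22, 33, 37, 66, 74, 111, 222, 407, 814, 1221
Sum = 1 + 2 + 3 + 6 + 11 + 22 + 33 + 37 + 66 + 74 + 111 + 222 + 407 + 814 + 1221 = 3030
3030 > 2442 → abundant

s(2442) = 3030 (abundant)


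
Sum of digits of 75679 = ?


7 + 5 + 6 + 7 + 9 = 34


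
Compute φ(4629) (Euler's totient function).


4629 = 3 × 1543
Prime factors: 3, 1543
φ(4629) = 4629 × (1-1/3) × (1-1/1543)
= 4629 × 2/3 × 1542/1543 = 3084

φ(4629) = 3084


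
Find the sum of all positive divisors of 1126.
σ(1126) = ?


Divisors of 1126: 1, 2, 563, 1126
Sum = 1 + 2 + 563 + 1126 = 1692

σ(1126) = 1692


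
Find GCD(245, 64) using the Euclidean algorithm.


245 = 3 * 64 + 53
64 = 1 * 53 + 11
53 = 4 * 11 + 9
11 = 1 * 9 + 2
9 = 4 * 2 + 1
2 = 2 * 1 + 0
GCD = 1


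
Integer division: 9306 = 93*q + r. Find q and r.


9306 = 93 * 100 + 6
Check: 9300 + 6 = 9306

q = 100, r = 6


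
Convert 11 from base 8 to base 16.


11 (base 8) = 9 (decimal)
9 (decimal) = 9 (base 16)


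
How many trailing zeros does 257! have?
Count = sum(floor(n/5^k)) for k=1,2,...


floor(257/5) = 51
floor(257/25) = 10
floor(257/125) = 2
Total = 63

63 trailing zeros


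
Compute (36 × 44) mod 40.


36 × 44 = 1584
1584 mod 40 = 24


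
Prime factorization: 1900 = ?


1900 / 2 = 950
950 / 2 = 475
475 / 5 = 95
95 / 5 = 19
19 / 19 = 1
1900 = 2^2 × 5^2 × 19


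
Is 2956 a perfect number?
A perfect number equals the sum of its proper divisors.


Proper divisors of 2956: 1, 2, 4, 739, 1478
Sum = 1 + 2 + 4 + 739 + 1478 = 2224

No, 2956 is not perfect (2224 ≠ 2956)


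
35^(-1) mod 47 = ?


Use the extended Euclidean algorithm on (47, 35); each row r = 47*s + 35*t:
r=47, s=1, t=0
r=35, s=0, t=1
q=1: r=12, s=1, t=-1   [47*(1) + 35*(-1) = 12]
q=2: r=11, s=-2, t=3   [47*(-2) + 35*(3) = 11]
q=1: r=1, s=3, t=-4   [47*(3) + 35*(-4) = 1]
q=11: r=0, s=-35, t=47   [47*(-35) + 35*(47) = 0]
GCD = 1 with t = -4, so 35*(-4) ≡ 1 (mod 47)
Inverse = -4 mod 47 = 43
Check: 35 * 43 = 1505 ≡ 1 (mod 47)

35^(-1) ≡ 43 (mod 47)


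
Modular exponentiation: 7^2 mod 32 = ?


7^1 mod 32 = 7
7^2 mod 32 = 17


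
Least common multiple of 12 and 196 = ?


GCD(12, 196) = 4
LCM = 12*196/4 = 2352/4 = 588

LCM = 588


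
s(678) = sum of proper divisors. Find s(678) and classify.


Proper divisors: 1, 2, 3, 6, 113, 226, 339
Sum = 1 + 2 + 3 + 6 + 113 + 226 + 339 = 690
690 > 678 → abundant

s(678) = 690 (abundant)


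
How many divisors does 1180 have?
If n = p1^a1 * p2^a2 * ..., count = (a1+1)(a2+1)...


1180 = 2^2 × 5^1 × 59^1
d(1180) = (2+1) × (1+1) × (1+1) = 12

12 divisors


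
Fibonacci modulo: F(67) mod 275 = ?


F(k) mod 275 for k=1..67:
1, 1, 2, 3, 5, 8, 13, 21, 34, 55, 89, 144, 233, 102, 60, 162, 222, 109, 56, 165, 221, 111, 57, 168, 225, 118, 68, 186, 254, 165, 144, 34, 178, 212, 115, 52, 167, 219, 111, 55, 166, 221, 112, 58, 170, 228, 123, 76, 199, 0, 199, 199, 123, 47, 170, 217, 112, 54, 166, 220, 111, 56, 167, 223, 115, 63, 178
F(67) mod 275 = 178


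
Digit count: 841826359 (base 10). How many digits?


841826359 has 9 digits in base 10
floor(log10(841826359)) + 1 = floor(8.9252) + 1 = 9

9 digits (base 10)


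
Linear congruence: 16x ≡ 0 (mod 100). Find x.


GCD(16, 100) = 4 divides 0
Divide: 4x ≡ 0 (mod 25)
x ≡ 0 (mod 25)


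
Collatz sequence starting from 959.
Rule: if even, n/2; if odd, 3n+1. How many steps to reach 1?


959 → 2878 → 1439 → 4318 → 2159 → 6478 → 3239 → 9718 → 4859 → 14578 → 7289 → 21868 → 10934 → 5467 → 16402 → 8201 → 24604 → 12302 → 6151 → 18454 → 9227 → 27682 → 13841 → 41524 → 20762 → 10381 → 31144 → 15572 → 7786 → 3893 → 11680 → 5840 → 2920 → 1460 → 730 → 365 → 1096 → 548 → 274 → 137 → 412 → 206 → 103 → 310 → 155 → 466 → 233 → 700 → 350 → 175 → 526 → 263 → 790 → 395 → 1186 → 593 → 1780 → 890 → 445 → 1336 → 668 → 334 → 167 → 502 → 251 → 754 → 377 → 1132 → 566 → 283 → 850 → 425 → 1276 → 638 → 319 → 958 → 479 → 1438 → 719 → 2158 → 1079 → 3238 → 1619 → 4858 → 2429 → 7288 → 3644 → 1822 → 911 → 2734 → 1367 → 4102 → 2051 → 6154 → 3077 → 9232 → 4616 → 2308 → 1154 → 577 → 1732 → 866 → 433 → 1300 → 650 → 325 → 976 → 488 → 244 → 122 → 61 → 184 → 92 → 46 → 23 → 70 → 35 → 106 → 53 → 160 → 80 → 40 → 20 → 10 → 5 → 16 → 8 → 4 → 2 → 1
Total steps = 129

129 steps


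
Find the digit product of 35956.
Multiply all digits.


3 × 5 × 9 × 5 × 6 = 4050


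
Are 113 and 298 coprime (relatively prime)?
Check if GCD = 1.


Euclidean algorithm:
298 = 2 * 113 + 72
113 = 1 * 72 + 41
72 = 1 * 41 + 31
41 = 1 * 31 + 10
31 = 3 * 10 + 1
10 = 10 * 1 + 0
GCD(113, 298) = 1

Yes, coprime (GCD = 1)


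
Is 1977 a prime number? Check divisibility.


1977 / 3 = 659 (exact division)
1977 is NOT prime.

No, 1977 is not prime


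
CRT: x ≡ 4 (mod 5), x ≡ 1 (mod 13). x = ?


M = 5*13 = 65
M1 = M/5 = 13, M2 = M/13 = 5
M1^(-1) mod 5 = 2, M2^(-1) mod 13 = 8
x = 4*13*2 + 1*5*8 = 144
144 mod 65 = 14
Check: 14 mod 5 = 4 ✓, 14 mod 13 = 1 ✓

x ≡ 14 (mod 65)


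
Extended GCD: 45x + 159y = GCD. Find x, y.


Tabular extended Euclidean (each row: r = 45*s + 159*t):
r=45, s=1, t=0
r=159, s=0, t=1
q=0: r=45, s=1, t=0   [45*(1) + 159*(0) = 45]
q=3: r=24, s=-3, t=1   [45*(-3) + 159*(1) = 24]
q=1: r=21, s=4, t=-1   [45*(4) + 159*(-1) = 21]
q=1: r=3, s=-7, t=2   [45*(-7) + 159*(2) = 3]
q=7: r=0, s=53, t=-15   [45*(53) + 159*(-15) = 0]
GCD = 3; from the row with r=3: x=-7, y=2
Check: 45*(-7) + 159*(2) = -315 + 318 = 3

GCD = 3, x = -7, y = 2


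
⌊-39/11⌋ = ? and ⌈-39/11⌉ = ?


-39/11 = -3.5455
floor = -4
ceil = -3

floor = -4, ceil = -3


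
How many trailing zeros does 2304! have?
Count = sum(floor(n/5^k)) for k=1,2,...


floor(2304/5) = 460
floor(2304/25) = 92
floor(2304/125) = 18
floor(2304/625) = 3
Total = 573

573 trailing zeros


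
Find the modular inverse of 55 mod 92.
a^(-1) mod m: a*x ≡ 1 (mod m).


Use the extended Euclidean algorithm on (92, 55); each row r = 92*s + 55*t:
r=92, s=1, t=0
r=55, s=0, t=1
q=1: r=37, s=1, t=-1   [92*(1) + 55*(-1) = 37]
q=1: r=18, s=-1, t=2   [92*(-1) + 55*(2) = 18]
q=2: r=1, s=3, t=-5   [92*(3) + 55*(-5) = 1]
q=18: r=0, s=-55, t=92   [92*(-55) + 55*(92) = 0]
GCD = 1 with t = -5, so 55*(-5) ≡ 1 (mod 92)
Inverse = -5 mod 92 = 87
Check: 55 * 87 = 4785 ≡ 1 (mod 92)

55^(-1) ≡ 87 (mod 92)


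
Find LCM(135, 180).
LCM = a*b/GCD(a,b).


GCD(135, 180) = 45
LCM = 135*180/45 = 24300/45 = 540

LCM = 540


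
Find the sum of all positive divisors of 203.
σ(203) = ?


Divisors of 203: 1, 7, 29, 203
Sum = 1 + 7 + 29 + 203 = 240

σ(203) = 240


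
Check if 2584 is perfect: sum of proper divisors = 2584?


Proper divisors of 2584: 1, 2, 4, 8, 17, 19, 34, 38, 68, 76, 136, 152, 323, 646, 1292
Sum = 1 + 2 + 4 + 8 + 17 + 19 + 34 + 38 + 68 + 76 + 136 + 152 + 323 + 646 + 1292 = 2816

No, 2584 is not perfect (2816 ≠ 2584)


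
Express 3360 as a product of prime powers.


3360 / 2 = 1680
1680 / 2 = 840
840 / 2 = 420
420 / 2 = 210
210 / 2 = 105
105 / 3 = 35
35 / 5 = 7
7 / 7 = 1
3360 = 2^5 × 3 × 5 × 7


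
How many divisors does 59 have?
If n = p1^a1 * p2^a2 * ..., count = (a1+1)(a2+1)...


59 = 59^1
d(59) = (1+1) = 2

2 divisors


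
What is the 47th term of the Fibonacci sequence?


Sequence: 1, 1, 2, 3, 5, 8, 13, 21, 34, 55, 89, 144, 233, 377, 610, 987, 1597, 2584, 4181, 6765, 10946, 17711, 28657, 46368, 75025, 121393, 196418, 317811, 514229, 832040, 1346269, 2178309, 3524578, 5702887, 9227465, 14930352, 24157817, 39088169, 63245986, 102334155, 165580141, 267914296, 433494437, 701408733, 1134903170, 1836311903, 2971215073
F(47) = 2971215073


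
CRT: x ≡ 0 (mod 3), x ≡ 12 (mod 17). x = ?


M = 3*17 = 51
M1 = M/3 = 17, M2 = M/17 = 3
M1^(-1) mod 3 = 2, M2^(-1) mod 17 = 6
x = 0*17*2 + 12*3*6 = 216
216 mod 51 = 12
Check: 12 mod 3 = 0 ✓, 12 mod 17 = 12 ✓

x ≡ 12 (mod 51)


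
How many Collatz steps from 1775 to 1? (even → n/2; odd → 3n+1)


1775 → 5326 → 2663 → 7990 → 3995 → 11986 → 5993 → 17980 → 8990 → 4495 → 13486 → 6743 → 20230 → 10115 → 30346 → 15173 → 45520 → 22760 → 11380 → 5690 → 2845 → 8536 → 4268 → 2134 → 1067 → 3202 → 1601 → 4804 → 2402 → 1201 → 3604 → 1802 → 901 → 2704 → 1352 → 676 → 338 → 169 → 508 → 254 → 127 → 382 → 191 → 574 → 287 → 862 → 431 → 1294 → 647 → 1942 → 971 → 2914 → 1457 → 4372 → 2186 → 1093 → 3280 → 1640 → 820 → 410 → 205 → 616 → 308 → 154 → 77 → 232 → 116 → 58 → 29 → 88 → 44 → 22 → 11 → 34 → 17 → 52 → 26 → 13 → 40 → 20 → 10 → 5 → 16 → 8 → 4 → 2 → 1
Total steps = 86

86 steps


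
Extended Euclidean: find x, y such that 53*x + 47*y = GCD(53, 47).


Tabular extended Euclidean (each row: r = 53*s + 47*t):
r=53, s=1, t=0
r=47, s=0, t=1
q=1: r=6, s=1, t=-1   [53*(1) + 47*(-1) = 6]
q=7: r=5, s=-7, t=8   [53*(-7) + 47*(8) = 5]
q=1: r=1, s=8, t=-9   [53*(8) + 47*(-9) = 1]
q=5: r=0, s=-47, t=53   [53*(-47) + 47*(53) = 0]
GCD = 1; from the row with r=1: x=8, y=-9
Check: 53*(8) + 47*(-9) = 424 - 423 = 1

GCD = 1, x = 8, y = -9


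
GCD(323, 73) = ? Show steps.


323 = 4 * 73 + 31
73 = 2 * 31 + 11
31 = 2 * 11 + 9
11 = 1 * 9 + 2
9 = 4 * 2 + 1
2 = 2 * 1 + 0
GCD = 1


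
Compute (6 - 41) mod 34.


6 - 41 = -35
-35 mod 34 = 33


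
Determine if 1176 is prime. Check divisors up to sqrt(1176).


1176 / 2 = 588 (exact division)
1176 is NOT prime.

No, 1176 is not prime


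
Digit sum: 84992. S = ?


8 + 4 + 9 + 9 + 2 = 32


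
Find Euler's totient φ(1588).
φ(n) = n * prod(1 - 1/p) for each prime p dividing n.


1588 = 2^2 × 397
Prime factors: 2, 397
φ(1588) = 1588 × (1-1/2) × (1-1/397)
= 1588 × 1/2 × 396/397 = 792

φ(1588) = 792


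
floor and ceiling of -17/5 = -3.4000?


-17/5 = -3.4000
floor = -4
ceil = -3

floor = -4, ceil = -3


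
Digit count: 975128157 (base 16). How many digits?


975128157 in base 16 = 3A1F465D
Number of digits = 8

8 digits (base 16)


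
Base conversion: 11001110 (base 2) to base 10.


11001110 (base 2) = 206 (decimal)
206 (decimal) = 206 (base 10)


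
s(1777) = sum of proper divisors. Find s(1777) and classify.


Proper divisors: 1
Sum = 1 = 1
1 < 1777 → deficient

s(1777) = 1 (deficient)


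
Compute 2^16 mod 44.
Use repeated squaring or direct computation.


2^1 mod 44 = 2
2^2 mod 44 = 4
2^3 mod 44 = 8
2^4 mod 44 = 16
2^5 mod 44 = 32
2^6 mod 44 = 20
2^7 mod 44 = 40
2^8 mod 44 = 36
2^9 mod 44 = 28
2^10 mod 44 = 12
2^11 mod 44 = 24
2^12 mod 44 = 4
2^13 mod 44 = 8
2^14 mod 44 = 16
2^15 mod 44 = 32
2^16 mod 44 = 20


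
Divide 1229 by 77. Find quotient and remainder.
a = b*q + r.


1229 = 77 * 15 + 74
Check: 1155 + 74 = 1229

q = 15, r = 74


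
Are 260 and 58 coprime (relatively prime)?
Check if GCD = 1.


Euclidean algorithm:
260 = 4 * 58 + 28
58 = 2 * 28 + 2
28 = 14 * 2 + 0
GCD(260, 58) = 2

No, not coprime (GCD = 2)


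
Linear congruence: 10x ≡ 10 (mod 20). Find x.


GCD(10, 20) = 10 divides 10
Divide: 1x ≡ 1 (mod 2)
x ≡ 1 (mod 2)


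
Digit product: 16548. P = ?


1 × 6 × 5 × 4 × 8 = 960


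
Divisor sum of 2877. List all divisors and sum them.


Divisors of 2877: 1, 3, 7, 21, 137, 411, 959, 2877
Sum = 1 + 3 + 7 + 21 + 137 + 411 + 959 + 2877 = 4416

σ(2877) = 4416


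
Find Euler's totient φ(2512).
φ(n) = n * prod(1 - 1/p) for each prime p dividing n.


2512 = 2^4 × 157
Prime factors: 2, 157
φ(2512) = 2512 × (1-1/2) × (1-1/157)
= 2512 × 1/2 × 156/157 = 1248

φ(2512) = 1248


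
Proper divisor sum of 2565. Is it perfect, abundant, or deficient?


Proper divisors: 1, 3, 5, 9, 15, 19, 27, 45, 57, 95, 135, 171, 285, 513, 855
Sum = 1 + 3 + 5 + 9 + 15 + 19 + 27 + 45 + 57 + 95 + 135 + 171 + 285 + 513 + 855 = 2235
2235 < 2565 → deficient

s(2565) = 2235 (deficient)


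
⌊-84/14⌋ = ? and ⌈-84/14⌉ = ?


-84/14 = -6.0000
floor = -6
ceil = -6

floor = -6, ceil = -6


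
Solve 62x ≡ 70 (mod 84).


GCD(62, 84) = 2 divides 70
Divide: 31x ≡ 35 (mod 42)
x ≡ 35 (mod 42)


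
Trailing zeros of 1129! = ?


floor(1129/5) = 225
floor(1129/25) = 45
floor(1129/125) = 9
floor(1129/625) = 1
Total = 280

280 trailing zeros


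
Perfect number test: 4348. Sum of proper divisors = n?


Proper divisors of 4348: 1, 2, 4, 1087, 2174
Sum = 1 + 2 + 4 + 1087 + 2174 = 3268

No, 4348 is not perfect (3268 ≠ 4348)


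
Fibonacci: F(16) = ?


Sequence: 1, 1, 2, 3, 5, 8, 13, 21, 34, 55, 89, 144, 233, 377, 610, 987
F(16) = 987


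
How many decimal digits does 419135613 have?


419135613 has 9 digits in base 10
floor(log10(419135613)) + 1 = floor(8.6224) + 1 = 9

9 digits (base 10)


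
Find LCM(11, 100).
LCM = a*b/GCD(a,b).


GCD(11, 100) = 1
LCM = 11*100/1 = 1100/1 = 1100

LCM = 1100


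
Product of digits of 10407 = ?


1 × 0 × 4 × 0 × 7 = 0


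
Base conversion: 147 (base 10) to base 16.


147 (base 10) = 147 (decimal)
147 (decimal) = 93 (base 16)


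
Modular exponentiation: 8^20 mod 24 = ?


8^1 mod 24 = 8
8^2 mod 24 = 16
8^3 mod 24 = 8
8^4 mod 24 = 16
8^5 mod 24 = 8
8^6 mod 24 = 16
8^7 mod 24 = 8
8^8 mod 24 = 16
8^9 mod 24 = 8
8^10 mod 24 = 16
8^11 mod 24 = 8
8^12 mod 24 = 16
8^13 mod 24 = 8
8^14 mod 24 = 16
8^15 mod 24 = 8
8^16 mod 24 = 16
8^17 mod 24 = 8
8^18 mod 24 = 16
8^19 mod 24 = 8
8^20 mod 24 = 16


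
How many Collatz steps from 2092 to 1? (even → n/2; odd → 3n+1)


2092 → 1046 → 523 → 1570 → 785 → 2356 → 1178 → 589 → 1768 → 884 → 442 → 221 → 664 → 332 → 166 → 83 → 250 → 125 → 376 → 188 → 94 → 47 → 142 → 71 → 214 → 107 → 322 → 161 → 484 → 242 → 121 → 364 → 182 → 91 → 274 → 137 → 412 → 206 → 103 → 310 → 155 → 466 → 233 → 700 → 350 → 175 → 526 → 263 → 790 → 395 → 1186 → 593 → 1780 → 890 → 445 → 1336 → 668 → 334 → 167 → 502 → 251 → 754 → 377 → 1132 → 566 → 283 → 850 → 425 → 1276 → 638 → 319 → 958 → 479 → 1438 → 719 → 2158 → 1079 → 3238 → 1619 → 4858 → 2429 → 7288 → 3644 → 1822 → 911 → 2734 → 1367 → 4102 → 2051 → 6154 → 3077 → 9232 → 4616 → 2308 → 1154 → 577 → 1732 → 866 → 433 → 1300 → 650 → 325 → 976 → 488 → 244 → 122 → 61 → 184 → 92 → 46 → 23 → 70 → 35 → 106 → 53 → 160 → 80 → 40 → 20 → 10 → 5 → 16 → 8 → 4 → 2 → 1
Total steps = 125

125 steps


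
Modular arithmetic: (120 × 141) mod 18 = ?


120 × 141 = 16920
16920 mod 18 = 0


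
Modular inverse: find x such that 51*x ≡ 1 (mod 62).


Use the extended Euclidean algorithm on (62, 51); each row r = 62*s + 51*t:
r=62, s=1, t=0
r=51, s=0, t=1
q=1: r=11, s=1, t=-1   [62*(1) + 51*(-1) = 11]
q=4: r=7, s=-4, t=5   [62*(-4) + 51*(5) = 7]
q=1: r=4, s=5, t=-6   [62*(5) + 51*(-6) = 4]
q=1: r=3, s=-9, t=11   [62*(-9) + 51*(11) = 3]
q=1: r=1, s=14, t=-17   [62*(14) + 51*(-17) = 1]
q=3: r=0, s=-51, t=62   [62*(-51) + 51*(62) = 0]
GCD = 1 with t = -17, so 51*(-17) ≡ 1 (mod 62)
Inverse = -17 mod 62 = 45
Check: 51 * 45 = 2295 ≡ 1 (mod 62)

51^(-1) ≡ 45 (mod 62)


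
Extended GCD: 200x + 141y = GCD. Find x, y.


Tabular extended Euclidean (each row: r = 200*s + 141*t):
r=200, s=1, t=0
r=141, s=0, t=1
q=1: r=59, s=1, t=-1   [200*(1) + 141*(-1) = 59]
q=2: r=23, s=-2, t=3   [200*(-2) + 141*(3) = 23]
q=2: r=13, s=5, t=-7   [200*(5) + 141*(-7) = 13]
q=1: r=10, s=-7, t=10   [200*(-7) + 141*(10) = 10]
q=1: r=3, s=12, t=-17   [200*(12) + 141*(-17) = 3]
q=3: r=1, s=-43, t=61   [200*(-43) + 141*(61) = 1]
q=3: r=0, s=141, t=-200   [200*(141) + 141*(-200) = 0]
GCD = 1; from the row with r=1: x=-43, y=61
Check: 200*(-43) + 141*(61) = -8600 + 8601 = 1

GCD = 1, x = -43, y = 61


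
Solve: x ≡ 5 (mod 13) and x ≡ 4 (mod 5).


M = 13*5 = 65
M1 = M/13 = 5, M2 = M/5 = 13
M1^(-1) mod 13 = 8, M2^(-1) mod 5 = 2
x = 5*5*8 + 4*13*2 = 304
304 mod 65 = 44
Check: 44 mod 13 = 5 ✓, 44 mod 5 = 4 ✓

x ≡ 44 (mod 65)


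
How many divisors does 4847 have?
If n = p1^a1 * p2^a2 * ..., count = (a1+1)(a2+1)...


4847 = 37^1 × 131^1
d(4847) = (1+1) × (1+1) = 4

4 divisors


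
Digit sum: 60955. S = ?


6 + 0 + 9 + 5 + 5 = 25


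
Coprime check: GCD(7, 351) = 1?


Euclidean algorithm:
351 = 50 * 7 + 1
7 = 7 * 1 + 0
GCD(7, 351) = 1

Yes, coprime (GCD = 1)


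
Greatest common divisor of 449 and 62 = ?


449 = 7 * 62 + 15
62 = 4 * 15 + 2
15 = 7 * 2 + 1
2 = 2 * 1 + 0
GCD = 1


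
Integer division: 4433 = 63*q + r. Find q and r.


4433 = 63 * 70 + 23
Check: 4410 + 23 = 4433

q = 70, r = 23


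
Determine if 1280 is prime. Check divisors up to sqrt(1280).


1280 / 2 = 640 (exact division)
1280 is NOT prime.

No, 1280 is not prime


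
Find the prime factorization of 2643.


2643 / 3 = 881
881 / 881 = 1
2643 = 3 × 881


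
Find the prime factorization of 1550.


1550 / 2 = 775
775 / 5 = 155
155 / 5 = 31
31 / 31 = 1
1550 = 2 × 5^2 × 31


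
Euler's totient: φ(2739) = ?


2739 = 3 × 11 × 83
Prime factors: 3, 11, 83
φ(2739) = 2739 × (1-1/3) × (1-1/11) × (1-1/83)
= 2739 × 2/3 × 10/11 × 82/83 = 1640

φ(2739) = 1640


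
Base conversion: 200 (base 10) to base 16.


200 (base 10) = 200 (decimal)
200 (decimal) = C8 (base 16)


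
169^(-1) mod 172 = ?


Use the extended Euclidean algorithm on (172, 169); each row r = 172*s + 169*t:
r=172, s=1, t=0
r=169, s=0, t=1
q=1: r=3, s=1, t=-1   [172*(1) + 169*(-1) = 3]
q=56: r=1, s=-56, t=57   [172*(-56) + 169*(57) = 1]
q=3: r=0, s=169, t=-172   [172*(169) + 169*(-172) = 0]
GCD = 1 with t = 57, so 169*(57) ≡ 1 (mod 172)
Inverse = 57 mod 172 = 57
Check: 169 * 57 = 9633 ≡ 1 (mod 172)

169^(-1) ≡ 57 (mod 172)


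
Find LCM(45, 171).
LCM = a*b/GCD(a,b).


GCD(45, 171) = 9
LCM = 45*171/9 = 7695/9 = 855

LCM = 855


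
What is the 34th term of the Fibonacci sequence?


Sequence: 1, 1, 2, 3, 5, 8, 13, 21, 34, 55, 89, 144, 233, 377, 610, 987, 1597, 2584, 4181, 6765, 10946, 17711, 28657, 46368, 75025, 121393, 196418, 317811, 514229, 832040, 1346269, 2178309, 3524578, 5702887
F(34) = 5702887


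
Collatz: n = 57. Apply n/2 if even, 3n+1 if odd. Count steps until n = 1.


57 → 172 → 86 → 43 → 130 → 65 → 196 → 98 → 49 → 148 → 74 → 37 → 112 → 56 → 28 → 14 → 7 → 22 → 11 → 34 → 17 → 52 → 26 → 13 → 40 → 20 → 10 → 5 → 16 → 8 → 4 → 2 → 1
Total steps = 32

32 steps


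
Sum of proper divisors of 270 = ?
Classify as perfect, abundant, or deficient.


Proper divisors: 1, 2, 3, 5, 6, 9, 10, 15, 18, 27, 30, 45, 54, 90, 135
Sum = 1 + 2 + 3 + 5 + 6 + 9 + 10 + 15 + 18 + 27 + 30 + 45 + 54 + 90 + 135 = 450
450 > 270 → abundant

s(270) = 450 (abundant)


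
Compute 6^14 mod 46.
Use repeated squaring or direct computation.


6^1 mod 46 = 6
6^2 mod 46 = 36
6^3 mod 46 = 32
6^4 mod 46 = 8
6^5 mod 46 = 2
6^6 mod 46 = 12
6^7 mod 46 = 26
6^8 mod 46 = 18
6^9 mod 46 = 16
6^10 mod 46 = 4
6^11 mod 46 = 24
6^12 mod 46 = 6
6^13 mod 46 = 36
6^14 mod 46 = 32


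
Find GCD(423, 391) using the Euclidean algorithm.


423 = 1 * 391 + 32
391 = 12 * 32 + 7
32 = 4 * 7 + 4
7 = 1 * 4 + 3
4 = 1 * 3 + 1
3 = 3 * 1 + 0
GCD = 1


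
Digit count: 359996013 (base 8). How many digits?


359996013 in base 8 = 2535215155
Number of digits = 10

10 digits (base 8)


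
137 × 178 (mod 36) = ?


137 × 178 = 24386
24386 mod 36 = 14


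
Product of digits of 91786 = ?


9 × 1 × 7 × 8 × 6 = 3024


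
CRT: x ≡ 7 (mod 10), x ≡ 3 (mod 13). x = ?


M = 10*13 = 130
M1 = M/10 = 13, M2 = M/13 = 10
M1^(-1) mod 10 = 7, M2^(-1) mod 13 = 4
x = 7*13*7 + 3*10*4 = 757
757 mod 130 = 107
Check: 107 mod 10 = 7 ✓, 107 mod 13 = 3 ✓

x ≡ 107 (mod 130)


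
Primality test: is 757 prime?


Check divisors up to sqrt(757) = 27.5136
No divisors found.
757 is prime.

Yes, 757 is prime


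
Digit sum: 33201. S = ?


3 + 3 + 2 + 0 + 1 = 9


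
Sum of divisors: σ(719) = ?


Divisors of 719: 1, 719
Sum = 1 + 719 = 720

σ(719) = 720


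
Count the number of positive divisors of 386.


386 = 2^1 × 193^1
d(386) = (1+1) × (1+1) = 4

4 divisors


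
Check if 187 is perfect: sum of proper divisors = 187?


Proper divisors of 187: 1, 11, 17
Sum = 1 + 11 + 17 = 29

No, 187 is not perfect (29 ≠ 187)


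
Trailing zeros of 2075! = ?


floor(2075/5) = 415
floor(2075/25) = 83
floor(2075/125) = 16
floor(2075/625) = 3
Total = 517

517 trailing zeros


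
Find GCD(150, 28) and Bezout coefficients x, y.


Tabular extended Euclidean (each row: r = 150*s + 28*t):
r=150, s=1, t=0
r=28, s=0, t=1
q=5: r=10, s=1, t=-5   [150*(1) + 28*(-5) = 10]
q=2: r=8, s=-2, t=11   [150*(-2) + 28*(11) = 8]
q=1: r=2, s=3, t=-16   [150*(3) + 28*(-16) = 2]
q=4: r=0, s=-14, t=75   [150*(-14) + 28*(75) = 0]
GCD = 2; from the row with r=2: x=3, y=-16
Check: 150*(3) + 28*(-16) = 450 - 448 = 2

GCD = 2, x = 3, y = -16


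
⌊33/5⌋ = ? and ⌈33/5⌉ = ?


33/5 = 6.6000
floor = 6
ceil = 7

floor = 6, ceil = 7


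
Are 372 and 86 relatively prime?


Euclidean algorithm:
372 = 4 * 86 + 28
86 = 3 * 28 + 2
28 = 14 * 2 + 0
GCD(372, 86) = 2

No, not coprime (GCD = 2)


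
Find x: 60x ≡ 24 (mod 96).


GCD(60, 96) = 12 divides 24
Divide: 5x ≡ 2 (mod 8)
x ≡ 2 (mod 8)


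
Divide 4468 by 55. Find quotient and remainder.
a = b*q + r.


4468 = 55 * 81 + 13
Check: 4455 + 13 = 4468

q = 81, r = 13


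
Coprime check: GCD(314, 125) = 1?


Euclidean algorithm:
314 = 2 * 125 + 64
125 = 1 * 64 + 61
64 = 1 * 61 + 3
61 = 20 * 3 + 1
3 = 3 * 1 + 0
GCD(314, 125) = 1

Yes, coprime (GCD = 1)


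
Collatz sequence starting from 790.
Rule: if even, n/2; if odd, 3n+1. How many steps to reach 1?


790 → 395 → 1186 → 593 → 1780 → 890 → 445 → 1336 → 668 → 334 → 167 → 502 → 251 → 754 → 377 → 1132 → 566 → 283 → 850 → 425 → 1276 → 638 → 319 → 958 → 479 → 1438 → 719 → 2158 → 1079 → 3238 → 1619 → 4858 → 2429 → 7288 → 3644 → 1822 → 911 → 2734 → 1367 → 4102 → 2051 → 6154 → 3077 → 9232 → 4616 → 2308 → 1154 → 577 → 1732 → 866 → 433 → 1300 → 650 → 325 → 976 → 488 → 244 → 122 → 61 → 184 → 92 → 46 → 23 → 70 → 35 → 106 → 53 → 160 → 80 → 40 → 20 → 10 → 5 → 16 → 8 → 4 → 2 → 1
Total steps = 77

77 steps


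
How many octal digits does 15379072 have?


15379072 in base 8 = 72525200
Number of digits = 8

8 digits (base 8)


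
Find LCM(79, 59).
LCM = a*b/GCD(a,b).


GCD(79, 59) = 1
LCM = 79*59/1 = 4661/1 = 4661

LCM = 4661


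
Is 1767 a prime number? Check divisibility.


1767 / 3 = 589 (exact division)
1767 is NOT prime.

No, 1767 is not prime


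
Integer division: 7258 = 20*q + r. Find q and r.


7258 = 20 * 362 + 18
Check: 7240 + 18 = 7258

q = 362, r = 18


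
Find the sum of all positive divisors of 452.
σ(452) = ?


Divisors of 452: 1, 2, 4, 113, 226, 452
Sum = 1 + 2 + 4 + 113 + 226 + 452 = 798

σ(452) = 798


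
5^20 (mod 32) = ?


5^1 mod 32 = 5
5^2 mod 32 = 25
5^3 mod 32 = 29
5^4 mod 32 = 17
5^5 mod 32 = 21
5^6 mod 32 = 9
5^7 mod 32 = 13
5^8 mod 32 = 1
5^9 mod 32 = 5
5^10 mod 32 = 25
5^11 mod 32 = 29
5^12 mod 32 = 17
5^13 mod 32 = 21
5^14 mod 32 = 9
5^15 mod 32 = 13
5^16 mod 32 = 1
5^17 mod 32 = 5
5^18 mod 32 = 25
5^19 mod 32 = 29
5^20 mod 32 = 17


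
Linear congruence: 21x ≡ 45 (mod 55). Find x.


GCD(21, 55) = 1, unique solution
a^(-1) mod 55 = 21
x = 21 * 45 mod 55 = 10

x ≡ 10 (mod 55)


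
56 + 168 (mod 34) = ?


56 + 168 = 224
224 mod 34 = 20


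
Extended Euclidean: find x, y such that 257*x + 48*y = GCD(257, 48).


Tabular extended Euclidean (each row: r = 257*s + 48*t):
r=257, s=1, t=0
r=48, s=0, t=1
q=5: r=17, s=1, t=-5   [257*(1) + 48*(-5) = 17]
q=2: r=14, s=-2, t=11   [257*(-2) + 48*(11) = 14]
q=1: r=3, s=3, t=-16   [257*(3) + 48*(-16) = 3]
q=4: r=2, s=-14, t=75   [257*(-14) + 48*(75) = 2]
q=1: r=1, s=17, t=-91   [257*(17) + 48*(-91) = 1]
q=2: r=0, s=-48, t=257   [257*(-48) + 48*(257) = 0]
GCD = 1; from the row with r=1: x=17, y=-91
Check: 257*(17) + 48*(-91) = 4369 - 4368 = 1

GCD = 1, x = 17, y = -91


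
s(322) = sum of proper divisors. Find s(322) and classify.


Proper divisors: 1, 2, 7, 14, 23, 46, 161
Sum = 1 + 2 + 7 + 14 + 23 + 46 + 161 = 254
254 < 322 → deficient

s(322) = 254 (deficient)


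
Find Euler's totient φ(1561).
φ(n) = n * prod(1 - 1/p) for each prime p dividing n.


1561 = 7 × 223
Prime factors: 7, 223
φ(1561) = 1561 × (1-1/7) × (1-1/223)
= 1561 × 6/7 × 222/223 = 1332

φ(1561) = 1332


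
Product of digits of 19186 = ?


1 × 9 × 1 × 8 × 6 = 432


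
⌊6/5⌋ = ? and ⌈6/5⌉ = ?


6/5 = 1.2000
floor = 1
ceil = 2

floor = 1, ceil = 2


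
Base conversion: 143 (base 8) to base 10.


143 (base 8) = 99 (decimal)
99 (decimal) = 99 (base 10)


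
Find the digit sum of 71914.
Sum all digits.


7 + 1 + 9 + 1 + 4 = 22


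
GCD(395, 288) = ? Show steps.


395 = 1 * 288 + 107
288 = 2 * 107 + 74
107 = 1 * 74 + 33
74 = 2 * 33 + 8
33 = 4 * 8 + 1
8 = 8 * 1 + 0
GCD = 1


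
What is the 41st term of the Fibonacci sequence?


Sequence: 1, 1, 2, 3, 5, 8, 13, 21, 34, 55, 89, 144, 233, 377, 610, 987, 1597, 2584, 4181, 6765, 10946, 17711, 28657, 46368, 75025, 121393, 196418, 317811, 514229, 832040, 1346269, 2178309, 3524578, 5702887, 9227465, 14930352, 24157817, 39088169, 63245986, 102334155, 165580141
F(41) = 165580141


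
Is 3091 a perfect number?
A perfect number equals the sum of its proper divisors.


Proper divisors of 3091: 1, 11, 281
Sum = 1 + 11 + 281 = 293

No, 3091 is not perfect (293 ≠ 3091)
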